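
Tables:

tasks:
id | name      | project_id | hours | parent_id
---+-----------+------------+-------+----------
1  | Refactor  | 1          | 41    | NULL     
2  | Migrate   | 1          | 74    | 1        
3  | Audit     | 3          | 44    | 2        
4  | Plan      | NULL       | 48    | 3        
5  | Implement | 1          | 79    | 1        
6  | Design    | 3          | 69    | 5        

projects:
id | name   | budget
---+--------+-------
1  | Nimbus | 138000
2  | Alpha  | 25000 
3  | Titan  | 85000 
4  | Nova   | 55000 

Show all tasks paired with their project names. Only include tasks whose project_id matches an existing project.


INNER JOIN keeps only tasks rows whose project_id matches an id in projects. Walk through each task:
  - task 1 (Refactor): project_id=1 -> matches Nimbus
  - task 2 (Migrate): project_id=1 -> matches Nimbus
  - task 3 (Audit): project_id=3 -> matches Titan
  - task 4 (Plan): project_id=NULL, no match -> dropped
  - task 5 (Implement): project_id=1 -> matches Nimbus
  - task 6 (Design): project_id=3 -> matches Titan
So 1 of 6 rows is dropped.

SQL:
SELECT a.name, b.name AS project
FROM tasks a
INNER JOIN projects b ON a.project_id = b.id

Result:
name      | project
----------+--------
Refactor  | Nimbus 
Migrate   | Nimbus 
Audit     | Titan  
Implement | Nimbus 
Design    | Titan  


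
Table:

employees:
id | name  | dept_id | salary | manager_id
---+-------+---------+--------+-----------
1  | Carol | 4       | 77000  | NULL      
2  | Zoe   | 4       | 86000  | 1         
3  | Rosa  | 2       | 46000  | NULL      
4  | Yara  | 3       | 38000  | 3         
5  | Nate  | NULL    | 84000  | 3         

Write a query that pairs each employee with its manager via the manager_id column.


This is a self-join: employees is joined to a second copy of itself, matching each row's manager_id to another row's id. Use LEFT JOIN so rows with manager_id=NULL are kept.
  - employee 1 (Carol): manager_id=NULL -> NULL
  - employee 2 (Zoe): manager_id=1 -> Carol
  - employee 3 (Rosa): manager_id=NULL -> NULL
  - employee 4 (Yara): manager_id=3 -> Rosa
  - employee 5 (Nate): manager_id=3 -> Rosa

SQL:
SELECT a.name AS item, b.name AS manager
FROM employees a
LEFT JOIN employees b ON a.manager_id = b.id

Result:
item  | manager
------+--------
Carol | NULL   
Zoe   | Carol  
Rosa  | NULL   
Yara  | Rosa   
Nate  | Rosa   


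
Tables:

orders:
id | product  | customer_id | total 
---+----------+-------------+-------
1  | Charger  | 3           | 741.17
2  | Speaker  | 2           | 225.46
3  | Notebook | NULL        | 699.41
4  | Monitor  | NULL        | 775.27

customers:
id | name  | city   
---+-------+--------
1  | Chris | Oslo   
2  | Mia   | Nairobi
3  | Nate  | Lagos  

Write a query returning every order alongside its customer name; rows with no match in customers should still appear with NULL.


LEFT JOIN keeps every row from orders (the left table); where customer_id has no match in customers, the customer columns become NULL. Walk through each order:
  - order 1 (Charger): customer_id=3 -> matches Nate
  - order 2 (Speaker): customer_id=2 -> matches Mia
  - order 3 (Notebook): customer_id=NULL, no match -> kept with NULL
  - order 4 (Monitor): customer_id=NULL, no match -> kept with NULL
All 4 rows appear; 2 have NULL customer.

SQL:
SELECT a.product, b.name AS customer
FROM orders a
LEFT JOIN customers b ON a.customer_id = b.id

Result:
product  | customer
---------+---------
Charger  | Nate    
Speaker  | Mia     
Notebook | NULL    
Monitor  | NULL    


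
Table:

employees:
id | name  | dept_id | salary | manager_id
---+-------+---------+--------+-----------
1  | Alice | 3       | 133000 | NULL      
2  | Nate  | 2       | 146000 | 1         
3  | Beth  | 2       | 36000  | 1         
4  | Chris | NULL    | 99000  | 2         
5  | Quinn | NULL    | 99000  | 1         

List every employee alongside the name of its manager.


This is a self-join: employees is joined to a second copy of itself, matching each row's manager_id to another row's id. Use LEFT JOIN so rows with manager_id=NULL are kept.
  - employee 1 (Alice): manager_id=NULL -> NULL
  - employee 2 (Nate): manager_id=1 -> Alice
  - employee 3 (Beth): manager_id=1 -> Alice
  - employee 4 (Chris): manager_id=2 -> Nate
  - employee 5 (Quinn): manager_id=1 -> Alice

SQL:
SELECT a.name AS item, b.name AS manager
FROM employees a
LEFT JOIN employees b ON a.manager_id = b.id

Result:
item  | manager
------+--------
Alice | NULL   
Nate  | Alice  
Beth  | Alice  
Chris | Nate   
Quinn | Alice  


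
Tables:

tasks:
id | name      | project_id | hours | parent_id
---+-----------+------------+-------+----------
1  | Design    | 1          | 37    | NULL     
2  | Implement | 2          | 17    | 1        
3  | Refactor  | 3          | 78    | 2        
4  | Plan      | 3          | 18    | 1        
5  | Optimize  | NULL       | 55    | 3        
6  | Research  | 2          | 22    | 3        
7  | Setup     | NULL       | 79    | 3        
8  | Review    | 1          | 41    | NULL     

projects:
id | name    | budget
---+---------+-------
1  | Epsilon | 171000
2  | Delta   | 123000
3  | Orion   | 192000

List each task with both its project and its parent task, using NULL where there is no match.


Two LEFT JOINs from the same base table tasks: one to projects via project_id, one to tasks itself via parent_id. Both are LEFT so every task is preserved.
Match against projects:
  - task 1 (Design): project_id=1 -> matches Epsilon
  - task 2 (Implement): project_id=2 -> matches Delta
  - task 3 (Refactor): project_id=3 -> matches Orion
  - task 4 (Plan): project_id=3 -> matches Orion
  - task 5 (Optimize): project_id=NULL, no match -> kept with NULL
  - task 6 (Research): project_id=2 -> matches Delta
  - task 7 (Setup): project_id=NULL, no match -> kept with NULL
  - task 8 (Review): project_id=1 -> matches Epsilon
Match against tasks (self):
  - task 1 (Design): parent_id=NULL -> NULL
  - task 2 (Implement): parent_id=1 -> Design
  - task 3 (Refactor): parent_id=2 -> Implement
  - task 4 (Plan): parent_id=1 -> Design
  - task 5 (Optimize): parent_id=3 -> Refactor
  - task 6 (Research): parent_id=3 -> Refactor
  - task 7 (Setup): parent_id=3 -> Refactor
  - task 8 (Review): parent_id=NULL -> NULL

SQL:
SELECT a.name, b.name AS project, c.name AS parent
FROM tasks a
LEFT JOIN projects b ON a.project_id = b.id
LEFT JOIN tasks c ON a.parent_id = c.id

Result:
name      | project | parent   
----------+---------+----------
Design    | Epsilon | NULL     
Implement | Delta   | Design   
Refactor  | Orion   | Implement
Plan      | Orion   | Design   
Optimize  | NULL    | Refactor 
Research  | Delta   | Refactor 
Setup     | NULL    | Refactor 
Review    | Epsilon | NULL     


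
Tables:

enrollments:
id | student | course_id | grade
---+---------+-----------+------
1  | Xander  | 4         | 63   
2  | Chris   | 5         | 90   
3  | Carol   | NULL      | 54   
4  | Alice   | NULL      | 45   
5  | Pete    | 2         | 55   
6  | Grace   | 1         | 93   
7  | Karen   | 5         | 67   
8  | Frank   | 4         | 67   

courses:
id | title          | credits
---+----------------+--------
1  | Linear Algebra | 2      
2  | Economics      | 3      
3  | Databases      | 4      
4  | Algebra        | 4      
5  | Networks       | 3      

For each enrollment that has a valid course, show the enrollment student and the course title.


INNER JOIN keeps only enrollments rows whose course_id matches an id in courses. Walk through each enrollment:
  - enrollment 1 (Xander): course_id=4 -> matches Algebra
  - enrollment 2 (Chris): course_id=5 -> matches Networks
  - enrollment 3 (Carol): course_id=NULL, no match -> dropped
  - enrollment 4 (Alice): course_id=NULL, no match -> dropped
  - enrollment 5 (Pete): course_id=2 -> matches Economics
  - enrollment 6 (Grace): course_id=1 -> matches Linear Algebra
  - enrollment 7 (Karen): course_id=5 -> matches Networks
  - enrollment 8 (Frank): course_id=4 -> matches Algebra
So 2 of 8 rows are dropped.

SQL:
SELECT a.student, b.title AS course
FROM enrollments a
INNER JOIN courses b ON a.course_id = b.id

Result:
student | course        
--------+---------------
Xander  | Algebra       
Chris   | Networks      
Pete    | Economics     
Grace   | Linear Algebra
Karen   | Networks      
Frank   | Algebra       


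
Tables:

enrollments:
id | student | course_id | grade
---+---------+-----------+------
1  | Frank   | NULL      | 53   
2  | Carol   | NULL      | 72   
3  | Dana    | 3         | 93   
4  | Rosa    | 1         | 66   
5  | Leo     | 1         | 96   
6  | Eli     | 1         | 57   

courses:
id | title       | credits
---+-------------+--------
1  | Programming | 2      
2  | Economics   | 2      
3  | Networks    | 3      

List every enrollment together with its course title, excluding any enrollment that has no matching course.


INNER JOIN keeps only enrollments rows whose course_id matches an id in courses. Walk through each enrollment:
  - enrollment 1 (Frank): course_id=NULL, no match -> dropped
  - enrollment 2 (Carol): course_id=NULL, no match -> dropped
  - enrollment 3 (Dana): course_id=3 -> matches Networks
  - enrollment 4 (Rosa): course_id=1 -> matches Programming
  - enrollment 5 (Leo): course_id=1 -> matches Programming
  - enrollment 6 (Eli): course_id=1 -> matches Programming
So 2 of 6 rows are dropped.

SQL:
SELECT a.student, b.title AS course
FROM enrollments a
INNER JOIN courses b ON a.course_id = b.id

Result:
student | course     
--------+------------
Dana    | Networks   
Rosa    | Programming
Leo     | Programming
Eli     | Programming


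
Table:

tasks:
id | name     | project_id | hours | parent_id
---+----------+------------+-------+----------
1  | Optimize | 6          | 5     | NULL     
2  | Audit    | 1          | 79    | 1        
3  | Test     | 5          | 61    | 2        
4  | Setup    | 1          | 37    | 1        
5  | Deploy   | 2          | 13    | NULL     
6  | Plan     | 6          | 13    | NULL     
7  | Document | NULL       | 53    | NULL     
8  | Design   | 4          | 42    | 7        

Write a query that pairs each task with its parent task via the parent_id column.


This is a self-join: tasks is joined to a second copy of itself, matching each row's parent_id to another row's id. Use LEFT JOIN so rows with parent_id=NULL are kept.
  - task 1 (Optimize): parent_id=NULL -> NULL
  - task 2 (Audit): parent_id=1 -> Optimize
  - task 3 (Test): parent_id=2 -> Audit
  - task 4 (Setup): parent_id=1 -> Optimize
  - task 5 (Deploy): parent_id=NULL -> NULL
  - task 6 (Plan): parent_id=NULL -> NULL
  - task 7 (Document): parent_id=NULL -> NULL
  - task 8 (Design): parent_id=7 -> Document

SQL:
SELECT a.name AS item, b.name AS parent
FROM tasks a
LEFT JOIN tasks b ON a.parent_id = b.id

Result:
item     | parent  
---------+---------
Optimize | NULL    
Audit    | Optimize
Test     | Audit   
Setup    | Optimize
Deploy   | NULL    
Plan     | NULL    
Document | NULL    
Design   | Document


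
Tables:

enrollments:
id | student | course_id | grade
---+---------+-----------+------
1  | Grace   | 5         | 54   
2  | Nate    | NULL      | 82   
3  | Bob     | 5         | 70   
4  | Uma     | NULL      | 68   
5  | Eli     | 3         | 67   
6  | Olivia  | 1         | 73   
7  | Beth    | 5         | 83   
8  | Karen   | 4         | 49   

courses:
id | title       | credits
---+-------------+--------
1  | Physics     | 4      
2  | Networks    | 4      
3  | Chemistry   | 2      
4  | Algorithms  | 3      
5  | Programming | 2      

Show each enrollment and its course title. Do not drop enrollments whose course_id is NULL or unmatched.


LEFT JOIN keeps every row from enrollments (the left table); where course_id has no match in courses, the course columns become NULL. Walk through each enrollment:
  - enrollment 1 (Grace): course_id=5 -> matches Programming
  - enrollment 2 (Nate): course_id=NULL, no match -> kept with NULL
  - enrollment 3 (Bob): course_id=5 -> matches Programming
  - enrollment 4 (Uma): course_id=NULL, no match -> kept with NULL
  - enrollment 5 (Eli): course_id=3 -> matches Chemistry
  - enrollment 6 (Olivia): course_id=1 -> matches Physics
  - enrollment 7 (Beth): course_id=5 -> matches Programming
  - enrollment 8 (Karen): course_id=4 -> matches Algorithms
All 8 rows appear; 2 have NULL course.

SQL:
SELECT a.student, b.title AS course
FROM enrollments a
LEFT JOIN courses b ON a.course_id = b.id

Result:
student | course     
--------+------------
Grace   | Programming
Nate    | NULL       
Bob     | Programming
Uma     | NULL       
Eli     | Chemistry  
Olivia  | Physics    
Beth    | Programming
Karen   | Algorithms 


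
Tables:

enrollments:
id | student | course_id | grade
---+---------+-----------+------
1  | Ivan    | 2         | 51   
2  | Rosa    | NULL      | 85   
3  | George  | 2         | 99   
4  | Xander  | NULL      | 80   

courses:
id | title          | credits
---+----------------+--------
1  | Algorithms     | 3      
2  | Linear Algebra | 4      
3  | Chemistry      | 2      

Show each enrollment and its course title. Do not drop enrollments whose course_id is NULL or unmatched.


LEFT JOIN keeps every row from enrollments (the left table); where course_id has no match in courses, the course columns become NULL. Walk through each enrollment:
  - enrollment 1 (Ivan): course_id=2 -> matches Linear Algebra
  - enrollment 2 (Rosa): course_id=NULL, no match -> kept with NULL
  - enrollment 3 (George): course_id=2 -> matches Linear Algebra
  - enrollment 4 (Xander): course_id=NULL, no match -> kept with NULL
All 4 rows appear; 2 have NULL course.

SQL:
SELECT a.student, b.title AS course
FROM enrollments a
LEFT JOIN courses b ON a.course_id = b.id

Result:
student | course        
--------+---------------
Ivan    | Linear Algebra
Rosa    | NULL          
George  | Linear Algebra
Xander  | NULL          


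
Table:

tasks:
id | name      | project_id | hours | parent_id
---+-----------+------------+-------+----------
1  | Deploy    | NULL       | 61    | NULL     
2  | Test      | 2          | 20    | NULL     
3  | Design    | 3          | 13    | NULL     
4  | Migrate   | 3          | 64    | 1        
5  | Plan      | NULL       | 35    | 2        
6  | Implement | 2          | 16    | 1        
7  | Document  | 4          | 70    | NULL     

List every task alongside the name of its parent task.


This is a self-join: tasks is joined to a second copy of itself, matching each row's parent_id to another row's id. Use LEFT JOIN so rows with parent_id=NULL are kept.
  - task 1 (Deploy): parent_id=NULL -> NULL
  - task 2 (Test): parent_id=NULL -> NULL
  - task 3 (Design): parent_id=NULL -> NULL
  - task 4 (Migrate): parent_id=1 -> Deploy
  - task 5 (Plan): parent_id=2 -> Test
  - task 6 (Implement): parent_id=1 -> Deploy
  - task 7 (Document): parent_id=NULL -> NULL

SQL:
SELECT a.name AS item, b.name AS parent
FROM tasks a
LEFT JOIN tasks b ON a.parent_id = b.id

Result:
item      | parent
----------+-------
Deploy    | NULL  
Test      | NULL  
Design    | NULL  
Migrate   | Deploy
Plan      | Test  
Implement | Deploy
Document  | NULL  


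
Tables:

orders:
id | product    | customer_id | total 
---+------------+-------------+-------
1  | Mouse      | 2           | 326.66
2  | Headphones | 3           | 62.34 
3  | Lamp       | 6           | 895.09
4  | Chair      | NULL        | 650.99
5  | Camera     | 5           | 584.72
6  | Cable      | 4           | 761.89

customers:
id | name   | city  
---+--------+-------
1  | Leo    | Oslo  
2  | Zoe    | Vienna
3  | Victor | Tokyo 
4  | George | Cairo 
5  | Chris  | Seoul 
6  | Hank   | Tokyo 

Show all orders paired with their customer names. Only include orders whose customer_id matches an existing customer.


INNER JOIN keeps only orders rows whose customer_id matches an id in customers. Walk through each order:
  - order 1 (Mouse): customer_id=2 -> matches Zoe
  - order 2 (Headphones): customer_id=3 -> matches Victor
  - order 3 (Lamp): customer_id=6 -> matches Hank
  - order 4 (Chair): customer_id=NULL, no match -> dropped
  - order 5 (Camera): customer_id=5 -> matches Chris
  - order 6 (Cable): customer_id=4 -> matches George
So 1 of 6 rows is dropped.

SQL:
SELECT a.product, b.name AS customer
FROM orders a
INNER JOIN customers b ON a.customer_id = b.id

Result:
product    | customer
-----------+---------
Mouse      | Zoe     
Headphones | Victor  
Lamp       | Hank    
Camera     | Chris   
Cable      | George  


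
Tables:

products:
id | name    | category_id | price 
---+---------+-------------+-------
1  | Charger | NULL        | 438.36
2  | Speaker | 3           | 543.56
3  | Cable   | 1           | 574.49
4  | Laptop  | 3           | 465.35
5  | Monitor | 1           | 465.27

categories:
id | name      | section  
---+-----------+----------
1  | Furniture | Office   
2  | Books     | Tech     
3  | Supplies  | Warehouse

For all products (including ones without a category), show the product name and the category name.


LEFT JOIN keeps every row from products (the left table); where category_id has no match in categories, the category columns become NULL. Walk through each product:
  - product 1 (Charger): category_id=NULL, no match -> kept with NULL
  - product 2 (Speaker): category_id=3 -> matches Supplies
  - product 3 (Cable): category_id=1 -> matches Furniture
  - product 4 (Laptop): category_id=3 -> matches Supplies
  - product 5 (Monitor): category_id=1 -> matches Furniture
All 5 rows appear; 1 has NULL category.

SQL:
SELECT a.name, b.name AS category
FROM products a
LEFT JOIN categories b ON a.category_id = b.id

Result:
name    | category 
--------+----------
Charger | NULL     
Speaker | Supplies 
Cable   | Furniture
Laptop  | Supplies 
Monitor | Furniture


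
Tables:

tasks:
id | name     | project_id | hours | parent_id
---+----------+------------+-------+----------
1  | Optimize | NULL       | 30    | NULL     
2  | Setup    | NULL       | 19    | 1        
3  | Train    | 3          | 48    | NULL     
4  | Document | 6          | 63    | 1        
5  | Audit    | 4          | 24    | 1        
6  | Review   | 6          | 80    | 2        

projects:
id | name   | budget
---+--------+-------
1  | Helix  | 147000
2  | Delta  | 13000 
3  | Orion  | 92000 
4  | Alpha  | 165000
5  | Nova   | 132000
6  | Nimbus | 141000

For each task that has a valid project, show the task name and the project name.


INNER JOIN keeps only tasks rows whose project_id matches an id in projects. Walk through each task:
  - task 1 (Optimize): project_id=NULL, no match -> dropped
  - task 2 (Setup): project_id=NULL, no match -> dropped
  - task 3 (Train): project_id=3 -> matches Orion
  - task 4 (Document): project_id=6 -> matches Nimbus
  - task 5 (Audit): project_id=4 -> matches Alpha
  - task 6 (Review): project_id=6 -> matches Nimbus
So 2 of 6 rows are dropped.

SQL:
SELECT a.name, b.name AS project
FROM tasks a
INNER JOIN projects b ON a.project_id = b.id

Result:
name     | project
---------+--------
Train    | Orion  
Document | Nimbus 
Audit    | Alpha  
Review   | Nimbus 


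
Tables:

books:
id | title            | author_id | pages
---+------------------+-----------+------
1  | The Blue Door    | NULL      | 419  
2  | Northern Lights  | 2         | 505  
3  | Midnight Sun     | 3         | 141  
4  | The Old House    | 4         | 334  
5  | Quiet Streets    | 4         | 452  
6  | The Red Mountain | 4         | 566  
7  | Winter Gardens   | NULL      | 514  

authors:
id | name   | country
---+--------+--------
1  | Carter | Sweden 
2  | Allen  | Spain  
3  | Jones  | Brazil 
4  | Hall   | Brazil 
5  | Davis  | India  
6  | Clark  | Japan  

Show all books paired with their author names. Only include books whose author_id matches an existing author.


INNER JOIN keeps only books rows whose author_id matches an id in authors. Walk through each book:
  - book 1 (The Blue Door): author_id=NULL, no match -> dropped
  - book 2 (Northern Lights): author_id=2 -> matches Allen
  - book 3 (Midnight Sun): author_id=3 -> matches Jones
  - book 4 (The Old House): author_id=4 -> matches Hall
  - book 5 (Quiet Streets): author_id=4 -> matches Hall
  - book 6 (The Red Mountain): author_id=4 -> matches Hall
  - book 7 (Winter Gardens): author_id=NULL, no match -> dropped
So 2 of 7 rows are dropped.

SQL:
SELECT a.title, b.name AS author
FROM books a
INNER JOIN authors b ON a.author_id = b.id

Result:
title            | author
-----------------+-------
Northern Lights  | Allen 
Midnight Sun     | Jones 
The Old House    | Hall  
Quiet Streets    | Hall  
The Red Mountain | Hall  


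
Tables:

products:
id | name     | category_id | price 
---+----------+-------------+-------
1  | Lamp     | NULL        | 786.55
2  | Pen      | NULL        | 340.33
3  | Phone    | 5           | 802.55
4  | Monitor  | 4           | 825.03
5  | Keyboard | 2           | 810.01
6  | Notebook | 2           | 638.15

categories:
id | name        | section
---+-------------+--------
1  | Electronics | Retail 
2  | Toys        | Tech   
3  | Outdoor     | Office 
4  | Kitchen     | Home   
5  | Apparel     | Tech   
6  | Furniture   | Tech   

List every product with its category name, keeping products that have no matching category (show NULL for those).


LEFT JOIN keeps every row from products (the left table); where category_id has no match in categories, the category columns become NULL. Walk through each product:
  - product 1 (Lamp): category_id=NULL, no match -> kept with NULL
  - product 2 (Pen): category_id=NULL, no match -> kept with NULL
  - product 3 (Phone): category_id=5 -> matches Apparel
  - product 4 (Monitor): category_id=4 -> matches Kitchen
  - product 5 (Keyboard): category_id=2 -> matches Toys
  - product 6 (Notebook): category_id=2 -> matches Toys
All 6 rows appear; 2 have NULL category.

SQL:
SELECT a.name, b.name AS category
FROM products a
LEFT JOIN categories b ON a.category_id = b.id

Result:
name     | category
---------+---------
Lamp     | NULL    
Pen      | NULL    
Phone    | Apparel 
Monitor  | Kitchen 
Keyboard | Toys    
Notebook | Toys    


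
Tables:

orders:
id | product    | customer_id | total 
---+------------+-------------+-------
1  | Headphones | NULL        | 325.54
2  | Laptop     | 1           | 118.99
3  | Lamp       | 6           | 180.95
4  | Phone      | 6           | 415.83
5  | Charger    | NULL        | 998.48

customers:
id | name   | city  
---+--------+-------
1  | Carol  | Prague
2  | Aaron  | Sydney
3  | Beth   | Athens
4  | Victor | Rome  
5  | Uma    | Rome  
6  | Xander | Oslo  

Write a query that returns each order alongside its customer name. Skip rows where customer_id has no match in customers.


INNER JOIN keeps only orders rows whose customer_id matches an id in customers. Walk through each order:
  - order 1 (Headphones): customer_id=NULL, no match -> dropped
  - order 2 (Laptop): customer_id=1 -> matches Carol
  - order 3 (Lamp): customer_id=6 -> matches Xander
  - order 4 (Phone): customer_id=6 -> matches Xander
  - order 5 (Charger): customer_id=NULL, no match -> dropped
So 2 of 5 rows are dropped.

SQL:
SELECT a.product, b.name AS customer
FROM orders a
INNER JOIN customers b ON a.customer_id = b.id

Result:
product | customer
--------+---------
Laptop  | Carol   
Lamp    | Xander  
Phone   | Xander  


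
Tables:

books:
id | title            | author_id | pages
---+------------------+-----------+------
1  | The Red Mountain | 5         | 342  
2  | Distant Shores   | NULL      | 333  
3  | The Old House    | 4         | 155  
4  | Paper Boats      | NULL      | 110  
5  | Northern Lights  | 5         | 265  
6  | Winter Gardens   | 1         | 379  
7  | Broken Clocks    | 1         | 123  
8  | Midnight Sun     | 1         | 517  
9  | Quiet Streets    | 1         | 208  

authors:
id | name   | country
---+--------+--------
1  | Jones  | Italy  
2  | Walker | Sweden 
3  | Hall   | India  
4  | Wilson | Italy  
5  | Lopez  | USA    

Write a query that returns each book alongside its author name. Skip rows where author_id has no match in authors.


INNER JOIN keeps only books rows whose author_id matches an id in authors. Walk through each book:
  - book 1 (The Red Mountain): author_id=5 -> matches Lopez
  - book 2 (Distant Shores): author_id=NULL, no match -> dropped
  - book 3 (The Old House): author_id=4 -> matches Wilson
  - book 4 (Paper Boats): author_id=NULL, no match -> dropped
  - book 5 (Northern Lights): author_id=5 -> matches Lopez
  - book 6 (Winter Gardens): author_id=1 -> matches Jones
  - book 7 (Broken Clocks): author_id=1 -> matches Jones
  - book 8 (Midnight Sun): author_id=1 -> matches Jones
  - book 9 (Quiet Streets): author_id=1 -> matches Jones
So 2 of 9 rows are dropped.

SQL:
SELECT a.title, b.name AS author
FROM books a
INNER JOIN authors b ON a.author_id = b.id

Result:
title            | author
-----------------+-------
The Red Mountain | Lopez 
The Old House    | Wilson
Northern Lights  | Lopez 
Winter Gardens   | Jones 
Broken Clocks    | Jones 
Midnight Sun     | Jones 
Quiet Streets    | Jones 


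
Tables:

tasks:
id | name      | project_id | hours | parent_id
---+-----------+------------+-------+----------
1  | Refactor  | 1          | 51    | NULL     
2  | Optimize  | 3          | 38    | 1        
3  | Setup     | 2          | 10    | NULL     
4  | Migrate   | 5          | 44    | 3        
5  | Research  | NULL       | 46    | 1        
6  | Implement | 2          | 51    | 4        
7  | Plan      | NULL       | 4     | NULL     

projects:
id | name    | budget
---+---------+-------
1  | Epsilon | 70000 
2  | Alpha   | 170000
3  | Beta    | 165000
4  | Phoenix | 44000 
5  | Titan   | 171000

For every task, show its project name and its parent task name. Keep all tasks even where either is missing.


Two LEFT JOINs from the same base table tasks: one to projects via project_id, one to tasks itself via parent_id. Both are LEFT so every task is preserved.
Match against projects:
  - task 1 (Refactor): project_id=1 -> matches Epsilon
  - task 2 (Optimize): project_id=3 -> matches Beta
  - task 3 (Setup): project_id=2 -> matches Alpha
  - task 4 (Migrate): project_id=5 -> matches Titan
  - task 5 (Research): project_id=NULL, no match -> kept with NULL
  - task 6 (Implement): project_id=2 -> matches Alpha
  - task 7 (Plan): project_id=NULL, no match -> kept with NULL
Match against tasks (self):
  - task 1 (Refactor): parent_id=NULL -> NULL
  - task 2 (Optimize): parent_id=1 -> Refactor
  - task 3 (Setup): parent_id=NULL -> NULL
  - task 4 (Migrate): parent_id=3 -> Setup
  - task 5 (Research): parent_id=1 -> Refactor
  - task 6 (Implement): parent_id=4 -> Migrate
  - task 7 (Plan): parent_id=NULL -> NULL

SQL:
SELECT a.name, b.name AS project, c.name AS parent
FROM tasks a
LEFT JOIN projects b ON a.project_id = b.id
LEFT JOIN tasks c ON a.parent_id = c.id

Result:
name      | project | parent  
----------+---------+---------
Refactor  | Epsilon | NULL    
Optimize  | Beta    | Refactor
Setup     | Alpha   | NULL    
Migrate   | Titan   | Setup   
Research  | NULL    | Refactor
Implement | Alpha   | Migrate 
Plan      | NULL    | NULL    


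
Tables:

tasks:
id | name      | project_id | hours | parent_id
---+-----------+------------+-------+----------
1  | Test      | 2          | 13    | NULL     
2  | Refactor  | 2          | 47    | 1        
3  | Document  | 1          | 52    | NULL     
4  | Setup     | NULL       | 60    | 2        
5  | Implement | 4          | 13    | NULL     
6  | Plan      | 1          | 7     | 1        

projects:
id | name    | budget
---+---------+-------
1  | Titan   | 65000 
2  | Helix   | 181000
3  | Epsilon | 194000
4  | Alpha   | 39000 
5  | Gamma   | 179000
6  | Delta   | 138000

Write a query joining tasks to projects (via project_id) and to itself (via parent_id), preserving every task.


Two LEFT JOINs from the same base table tasks: one to projects via project_id, one to tasks itself via parent_id. Both are LEFT so every task is preserved.
Match against projects:
  - task 1 (Test): project_id=2 -> matches Helix
  - task 2 (Refactor): project_id=2 -> matches Helix
  - task 3 (Document): project_id=1 -> matches Titan
  - task 4 (Setup): project_id=NULL, no match -> kept with NULL
  - task 5 (Implement): project_id=4 -> matches Alpha
  - task 6 (Plan): project_id=1 -> matches Titan
Match against tasks (self):
  - task 1 (Test): parent_id=NULL -> NULL
  - task 2 (Refactor): parent_id=1 -> Test
  - task 3 (Document): parent_id=NULL -> NULL
  - task 4 (Setup): parent_id=2 -> Refactor
  - task 5 (Implement): parent_id=NULL -> NULL
  - task 6 (Plan): parent_id=1 -> Test

SQL:
SELECT a.name, b.name AS project, c.name AS parent
FROM tasks a
LEFT JOIN projects b ON a.project_id = b.id
LEFT JOIN tasks c ON a.parent_id = c.id

Result:
name      | project | parent  
----------+---------+---------
Test      | Helix   | NULL    
Refactor  | Helix   | Test    
Document  | Titan   | NULL    
Setup     | NULL    | Refactor
Implement | Alpha   | NULL    
Plan      | Titan   | Test    


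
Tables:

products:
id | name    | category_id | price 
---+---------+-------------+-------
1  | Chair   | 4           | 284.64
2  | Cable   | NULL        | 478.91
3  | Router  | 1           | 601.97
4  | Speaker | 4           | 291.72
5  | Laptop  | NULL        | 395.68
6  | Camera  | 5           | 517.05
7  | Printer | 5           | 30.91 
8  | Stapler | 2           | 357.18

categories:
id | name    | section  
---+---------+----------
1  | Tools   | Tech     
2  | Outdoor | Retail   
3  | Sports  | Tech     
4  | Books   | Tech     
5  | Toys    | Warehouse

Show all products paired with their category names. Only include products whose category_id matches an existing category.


INNER JOIN keeps only products rows whose category_id matches an id in categories. Walk through each product:
  - product 1 (Chair): category_id=4 -> matches Books
  - product 2 (Cable): category_id=NULL, no match -> dropped
  - product 3 (Router): category_id=1 -> matches Tools
  - product 4 (Speaker): category_id=4 -> matches Books
  - product 5 (Laptop): category_id=NULL, no match -> dropped
  - product 6 (Camera): category_id=5 -> matches Toys
  - product 7 (Printer): category_id=5 -> matches Toys
  - product 8 (Stapler): category_id=2 -> matches Outdoor
So 2 of 8 rows are dropped.

SQL:
SELECT a.name, b.name AS category
FROM products a
INNER JOIN categories b ON a.category_id = b.id

Result:
name    | category
--------+---------
Chair   | Books   
Router  | Tools   
Speaker | Books   
Camera  | Toys    
Printer | Toys    
Stapler | Outdoor 


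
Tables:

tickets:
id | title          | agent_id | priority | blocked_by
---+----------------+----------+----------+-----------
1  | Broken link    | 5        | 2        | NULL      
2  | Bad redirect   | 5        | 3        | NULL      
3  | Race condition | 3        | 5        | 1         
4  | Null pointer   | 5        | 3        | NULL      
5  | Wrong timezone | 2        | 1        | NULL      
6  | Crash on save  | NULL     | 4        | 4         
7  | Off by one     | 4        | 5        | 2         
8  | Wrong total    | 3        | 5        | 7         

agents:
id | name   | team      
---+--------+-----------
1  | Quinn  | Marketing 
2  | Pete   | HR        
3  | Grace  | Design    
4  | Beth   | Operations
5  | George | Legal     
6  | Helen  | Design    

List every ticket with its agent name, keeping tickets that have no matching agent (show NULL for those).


LEFT JOIN keeps every row from tickets (the left table); where agent_id has no match in agents, the agent columns become NULL. Walk through each ticket:
  - ticket 1 (Broken link): agent_id=5 -> matches George
  - ticket 2 (Bad redirect): agent_id=5 -> matches George
  - ticket 3 (Race condition): agent_id=3 -> matches Grace
  - ticket 4 (Null pointer): agent_id=5 -> matches George
  - ticket 5 (Wrong timezone): agent_id=2 -> matches Pete
  - ticket 6 (Crash on save): agent_id=NULL, no match -> kept with NULL
  - ticket 7 (Off by one): agent_id=4 -> matches Beth
  - ticket 8 (Wrong total): agent_id=3 -> matches Grace
All 8 rows appear; 1 has NULL agent.

SQL:
SELECT a.title, b.name AS agent
FROM tickets a
LEFT JOIN agents b ON a.agent_id = b.id

Result:
title          | agent 
---------------+-------
Broken link    | George
Bad redirect   | George
Race condition | Grace 
Null pointer   | George
Wrong timezone | Pete  
Crash on save  | NULL  
Off by one     | Beth  
Wrong total    | Grace 


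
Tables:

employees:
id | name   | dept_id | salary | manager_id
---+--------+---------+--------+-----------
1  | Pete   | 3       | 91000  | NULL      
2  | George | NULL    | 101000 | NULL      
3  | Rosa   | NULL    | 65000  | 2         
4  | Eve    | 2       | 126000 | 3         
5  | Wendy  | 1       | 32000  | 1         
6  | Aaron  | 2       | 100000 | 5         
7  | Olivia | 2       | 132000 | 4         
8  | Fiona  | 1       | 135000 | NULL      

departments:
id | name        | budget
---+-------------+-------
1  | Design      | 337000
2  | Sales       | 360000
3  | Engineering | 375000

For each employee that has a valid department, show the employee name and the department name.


INNER JOIN keeps only employees rows whose dept_id matches an id in departments. Walk through each employee:
  - employee 1 (Pete): dept_id=3 -> matches Engineering
  - employee 2 (George): dept_id=NULL, no match -> dropped
  - employee 3 (Rosa): dept_id=NULL, no match -> dropped
  - employee 4 (Eve): dept_id=2 -> matches Sales
  - employee 5 (Wendy): dept_id=1 -> matches Design
  - employee 6 (Aaron): dept_id=2 -> matches Sales
  - employee 7 (Olivia): dept_id=2 -> matches Sales
  - employee 8 (Fiona): dept_id=1 -> matches Design
So 2 of 8 rows are dropped.

SQL:
SELECT a.name, b.name AS department
FROM employees a
INNER JOIN departments b ON a.dept_id = b.id

Result:
name   | department 
-------+------------
Pete   | Engineering
Eve    | Sales      
Wendy  | Design     
Aaron  | Sales      
Olivia | Sales      
Fiona  | Design     


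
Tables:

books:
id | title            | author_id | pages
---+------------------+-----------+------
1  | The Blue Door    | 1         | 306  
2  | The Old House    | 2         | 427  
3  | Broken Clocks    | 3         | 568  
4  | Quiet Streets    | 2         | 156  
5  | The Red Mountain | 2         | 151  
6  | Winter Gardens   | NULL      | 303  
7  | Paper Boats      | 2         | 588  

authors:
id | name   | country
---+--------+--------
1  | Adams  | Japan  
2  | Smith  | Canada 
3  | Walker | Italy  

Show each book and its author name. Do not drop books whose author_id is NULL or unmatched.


LEFT JOIN keeps every row from books (the left table); where author_id has no match in authors, the author columns become NULL. Walk through each book:
  - book 1 (The Blue Door): author_id=1 -> matches Adams
  - book 2 (The Old House): author_id=2 -> matches Smith
  - book 3 (Broken Clocks): author_id=3 -> matches Walker
  - book 4 (Quiet Streets): author_id=2 -> matches Smith
  - book 5 (The Red Mountain): author_id=2 -> matches Smith
  - book 6 (Winter Gardens): author_id=NULL, no match -> kept with NULL
  - book 7 (Paper Boats): author_id=2 -> matches Smith
All 7 rows appear; 1 has NULL author.

SQL:
SELECT a.title, b.name AS author
FROM books a
LEFT JOIN authors b ON a.author_id = b.id

Result:
title            | author
-----------------+-------
The Blue Door    | Adams 
The Old House    | Smith 
Broken Clocks    | Walker
Quiet Streets    | Smith 
The Red Mountain | Smith 
Winter Gardens   | NULL  
Paper Boats      | Smith 


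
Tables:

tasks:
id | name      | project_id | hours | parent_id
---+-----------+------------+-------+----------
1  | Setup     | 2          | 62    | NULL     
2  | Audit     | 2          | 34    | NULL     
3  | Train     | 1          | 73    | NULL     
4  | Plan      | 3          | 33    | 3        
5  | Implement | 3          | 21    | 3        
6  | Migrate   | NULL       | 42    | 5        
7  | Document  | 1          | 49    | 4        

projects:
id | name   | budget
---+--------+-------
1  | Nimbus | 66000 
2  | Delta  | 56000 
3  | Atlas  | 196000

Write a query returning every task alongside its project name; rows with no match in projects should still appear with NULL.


LEFT JOIN keeps every row from tasks (the left table); where project_id has no match in projects, the project columns become NULL. Walk through each task:
  - task 1 (Setup): project_id=2 -> matches Delta
  - task 2 (Audit): project_id=2 -> matches Delta
  - task 3 (Train): project_id=1 -> matches Nimbus
  - task 4 (Plan): project_id=3 -> matches Atlas
  - task 5 (Implement): project_id=3 -> matches Atlas
  - task 6 (Migrate): project_id=NULL, no match -> kept with NULL
  - task 7 (Document): project_id=1 -> matches Nimbus
All 7 rows appear; 1 has NULL project.

SQL:
SELECT a.name, b.name AS project
FROM tasks a
LEFT JOIN projects b ON a.project_id = b.id

Result:
name      | project
----------+--------
Setup     | Delta  
Audit     | Delta  
Train     | Nimbus 
Plan      | Atlas  
Implement | Atlas  
Migrate   | NULL   
Document  | Nimbus 


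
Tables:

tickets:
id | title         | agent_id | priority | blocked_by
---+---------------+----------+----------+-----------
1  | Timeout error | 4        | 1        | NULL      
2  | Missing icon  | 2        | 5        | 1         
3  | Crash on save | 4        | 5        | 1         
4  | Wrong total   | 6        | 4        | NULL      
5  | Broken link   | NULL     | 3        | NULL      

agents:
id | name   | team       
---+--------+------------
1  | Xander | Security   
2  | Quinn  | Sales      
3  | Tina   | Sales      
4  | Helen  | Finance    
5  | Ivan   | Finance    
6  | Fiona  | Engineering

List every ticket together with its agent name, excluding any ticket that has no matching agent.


INNER JOIN keeps only tickets rows whose agent_id matches an id in agents. Walk through each ticket:
  - ticket 1 (Timeout error): agent_id=4 -> matches Helen
  - ticket 2 (Missing icon): agent_id=2 -> matches Quinn
  - ticket 3 (Crash on save): agent_id=4 -> matches Helen
  - ticket 4 (Wrong total): agent_id=6 -> matches Fiona
  - ticket 5 (Broken link): agent_id=NULL, no match -> dropped
So 1 of 5 rows is dropped.

SQL:
SELECT a.title, b.name AS agent
FROM tickets a
INNER JOIN agents b ON a.agent_id = b.id

Result:
title         | agent
--------------+------
Timeout error | Helen
Missing icon  | Quinn
Crash on save | Helen
Wrong total   | Fiona


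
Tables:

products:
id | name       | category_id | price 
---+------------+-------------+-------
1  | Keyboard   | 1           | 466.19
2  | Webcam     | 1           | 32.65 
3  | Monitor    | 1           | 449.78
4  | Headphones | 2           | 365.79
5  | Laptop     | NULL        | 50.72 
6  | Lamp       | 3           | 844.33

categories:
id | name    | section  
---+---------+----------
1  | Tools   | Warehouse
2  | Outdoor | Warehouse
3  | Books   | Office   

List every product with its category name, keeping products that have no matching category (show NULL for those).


LEFT JOIN keeps every row from products (the left table); where category_id has no match in categories, the category columns become NULL. Walk through each product:
  - product 1 (Keyboard): category_id=1 -> matches Tools
  - product 2 (Webcam): category_id=1 -> matches Tools
  - product 3 (Monitor): category_id=1 -> matches Tools
  - product 4 (Headphones): category_id=2 -> matches Outdoor
  - product 5 (Laptop): category_id=NULL, no match -> kept with NULL
  - product 6 (Lamp): category_id=3 -> matches Books
All 6 rows appear; 1 has NULL category.

SQL:
SELECT a.name, b.name AS category
FROM products a
LEFT JOIN categories b ON a.category_id = b.id

Result:
name       | category
-----------+---------
Keyboard   | Tools   
Webcam     | Tools   
Monitor    | Tools   
Headphones | Outdoor 
Laptop     | NULL    
Lamp       | Books   


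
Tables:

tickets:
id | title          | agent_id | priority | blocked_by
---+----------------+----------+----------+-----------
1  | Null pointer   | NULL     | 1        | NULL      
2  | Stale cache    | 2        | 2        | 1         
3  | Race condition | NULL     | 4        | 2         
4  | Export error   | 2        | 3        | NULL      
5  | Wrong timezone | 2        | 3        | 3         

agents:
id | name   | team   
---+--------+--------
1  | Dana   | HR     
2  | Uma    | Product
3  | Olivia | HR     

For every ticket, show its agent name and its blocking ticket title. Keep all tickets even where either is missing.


Two LEFT JOINs from the same base table tickets: one to agents via agent_id, one to tickets itself via blocked_by. Both are LEFT so every ticket is preserved.
Match against agents:
  - ticket 1 (Null pointer): agent_id=NULL, no match -> kept with NULL
  - ticket 2 (Stale cache): agent_id=2 -> matches Uma
  - ticket 3 (Race condition): agent_id=NULL, no match -> kept with NULL
  - ticket 4 (Export error): agent_id=2 -> matches Uma
  - ticket 5 (Wrong timezone): agent_id=2 -> matches Uma
Match against tickets (self):
  - ticket 1 (Null pointer): blocked_by=NULL -> NULL
  - ticket 2 (Stale cache): blocked_by=1 -> Null pointer
  - ticket 3 (Race condition): blocked_by=2 -> Stale cache
  - ticket 4 (Export error): blocked_by=NULL -> NULL
  - ticket 5 (Wrong timezone): blocked_by=3 -> Race condition

SQL:
SELECT a.title, b.name AS agent, c.title AS blocked_by
FROM tickets a
LEFT JOIN agents b ON a.agent_id = b.id
LEFT JOIN tickets c ON a.blocked_by = c.id

Result:
title          | agent | blocked_by    
---------------+-------+---------------
Null pointer   | NULL  | NULL          
Stale cache    | Uma   | Null pointer  
Race condition | NULL  | Stale cache   
Export error   | Uma   | NULL          
Wrong timezone | Uma   | Race condition
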